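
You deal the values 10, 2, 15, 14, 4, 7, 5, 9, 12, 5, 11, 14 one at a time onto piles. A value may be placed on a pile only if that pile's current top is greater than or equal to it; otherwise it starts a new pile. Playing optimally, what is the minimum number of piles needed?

6

Place each on the leftmost legal pile:
10 → new pile 1 (tops now [10])
2 → pile 1 (tops now [2])
15 → new pile 2 (tops now [2, 15])
14 → pile 2 (tops now [2, 14])
4 → pile 2 (tops now [2, 4])
7 → new pile 3 (tops now [2, 4, 7])
5 → pile 3 (tops now [2, 4, 5])
9 → new pile 4 (tops now [2, 4, 5, 9])
12 → new pile 5 (tops now [2, 4, 5, 9, 12])
5 → pile 3 (tops now [2, 4, 5, 9, 12])
11 → pile 5 (tops now [2, 4, 5, 9, 11])
14 → new pile 6 (tops now [2, 4, 5, 9, 11, 14])
Six piles.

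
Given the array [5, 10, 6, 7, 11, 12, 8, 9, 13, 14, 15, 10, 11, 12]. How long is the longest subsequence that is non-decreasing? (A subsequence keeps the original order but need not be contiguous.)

8

Track the smallest tail for each achievable length (allowing ties):
5 → extends → [5]
10 → extends → [5, 10]
6 → replaces 10 → [5, 6]
7 → extends → [5, 6, 7]
11 → extends → [5, 6, 7, 11]
12 → extends → [5, 6, 7, 11, 12]
8 → replaces 11 → [5, 6, 7, 8, 12]
9 → replaces 12 → [5, 6, 7, 8, 9]
13 → extends → [5, 6, 7, 8, 9, 13]
14 → extends → [5, 6, 7, 8, 9, 13, 14]
15 → extends → [5, 6, 7, 8, 9, 13, 14, 15]
10 → replaces 13 → [5, 6, 7, 8, 9, 10, 14, 15]
11 → replaces 14 → [5, 6, 7, 8, 9, 10, 11, 15]
12 → replaces 15 → [5, 6, 7, 8, 9, 10, 11, 12]
Eight tails, so the longest non-decreasing subsequence has length 8 (e.g. 5, 6, 7, 11, 12, 13, 14, 15).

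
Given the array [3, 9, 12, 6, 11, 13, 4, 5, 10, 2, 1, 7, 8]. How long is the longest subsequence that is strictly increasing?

Track the smallest tail for each achievable length (strict):
3 → extends → [3]
9 → extends → [3, 9]
12 → extends → [3, 9, 12]
6 → replaces 9 → [3, 6, 12]
11 → replaces 12 → [3, 6, 11]
13 → extends → [3, 6, 11, 13]
4 → replaces 6 → [3, 4, 11, 13]
5 → replaces 11 → [3, 4, 5, 13]
10 → replaces 13 → [3, 4, 5, 10]
2 → replaces 3 → [2, 4, 5, 10]
1 → replaces 2 → [1, 4, 5, 10]
7 → replaces 10 → [1, 4, 5, 7]
8 → extends → [1, 4, 5, 7, 8]
Five tails, so the longest strictly increasing subsequence has length 5 (e.g. 3, 4, 5, 7, 8).

5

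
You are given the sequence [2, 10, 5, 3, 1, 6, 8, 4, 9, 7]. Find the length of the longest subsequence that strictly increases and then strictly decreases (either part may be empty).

6

inc[i] = longest strictly increasing subsequence ending at i; dec[i] = longest strictly decreasing subsequence starting at i:
i:      1  2  3  4  5  6  7  8  9 10
a[i]:   2 10  5  3  1  6  8  4  9  7
inc:    1  2  2  2  1  3  4  3  5  4
dec:    2  4  3  2  1  2  2  1  2  1
Best peak at i=9 (value 9): inc=5, dec=2, length 5+2−1 = 6.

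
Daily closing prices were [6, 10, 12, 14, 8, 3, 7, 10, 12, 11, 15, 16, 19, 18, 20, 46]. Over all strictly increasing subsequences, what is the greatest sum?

158

Let S[i] be the best sum of a strictly increasing subsequence ending at i:
i:       1   2   3   4   5   6   7   8   9  10  11  12  13  14  15  16
a[i]:    6  10  12  14   8   3   7  10  12  11  15  16  19  18  20  46
S:       6  16  28  42  14   3  13  24  36  35  57  73  92  91 112 158
Maximum is 158 (e.g. 6 + 10 + 12 + 14 + 15 + 16 + 19 + 20 + 46).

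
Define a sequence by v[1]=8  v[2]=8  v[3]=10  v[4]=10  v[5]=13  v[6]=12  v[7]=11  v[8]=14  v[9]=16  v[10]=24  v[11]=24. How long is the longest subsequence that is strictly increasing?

6

Track the smallest tail for each achievable length (strict):
8 → extends → [8]
8 → already a tail → [8]
10 → extends → [8, 10]
10 → already a tail → [8, 10]
13 → extends → [8, 10, 13]
12 → replaces 13 → [8, 10, 12]
11 → replaces 12 → [8, 10, 11]
14 → extends → [8, 10, 11, 14]
16 → extends → [8, 10, 11, 14, 16]
24 → extends → [8, 10, 11, 14, 16, 24]
24 → already a tail → [8, 10, 11, 14, 16, 24]
Six tails, so the longest strictly increasing subsequence has length 6 (e.g. 8, 10, 13, 14, 16, 24).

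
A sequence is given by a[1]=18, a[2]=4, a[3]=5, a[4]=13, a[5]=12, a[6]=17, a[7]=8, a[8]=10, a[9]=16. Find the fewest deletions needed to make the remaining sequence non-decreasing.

4

Fewest deletions = n − (longest non-decreasing subsequence).
i:      1  2  3  4  5  6  7  8  9
a[i]:  18  4  5 13 12 17  8 10 16
dp:     1  1  2  3  3  4  3  4  5
max dp = 5, so deletions = 9 − 5 = 4.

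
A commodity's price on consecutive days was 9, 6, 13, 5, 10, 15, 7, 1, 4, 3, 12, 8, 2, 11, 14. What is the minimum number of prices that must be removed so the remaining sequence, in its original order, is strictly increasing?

10

Fewest deletions = n − (longest strictly increasing subsequence).
i:      1  2  3  4  5  6  7  8  9 10 11 12 13 14 15
a[i]:   9  6 13  5 10 15  7  1  4  3 12  8  2 11 14
dp:     1  1  2  1  2  3  2  1  2  2  3  3  2  4  5
max dp = 5, so deletions = 15 − 5 = 10.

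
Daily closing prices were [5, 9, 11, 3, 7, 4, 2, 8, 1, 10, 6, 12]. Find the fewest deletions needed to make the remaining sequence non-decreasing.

Fewest deletions = n − (longest non-decreasing subsequence).
i:      1  2  3  4  5  6  7  8  9 10 11 12
a[i]:   5  9 11  3  7  4  2  8  1 10  6 12
dp:     1  2  3  1  2  2  1  3  1  4  3  5
max dp = 5, so deletions = 12 − 5 = 7.

7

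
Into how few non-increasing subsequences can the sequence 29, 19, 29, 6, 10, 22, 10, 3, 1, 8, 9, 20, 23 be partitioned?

The minimum number of non-increasing subsequences covering a sequence equals the length of its longest strictly increasing subsequence.
LIS length is 5 (e.g. 6, 8, 9, 20, 23), so 5 piles are needed.

5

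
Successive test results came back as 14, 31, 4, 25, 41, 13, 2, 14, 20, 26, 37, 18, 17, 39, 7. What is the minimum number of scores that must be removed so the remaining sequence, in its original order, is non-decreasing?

8

Fewest deletions = n − (longest non-decreasing subsequence).
i:      1  2  3  4  5  6  7  8  9 10 11 12 13 14 15
a[i]:  14 31  4 25 41 13  2 14 20 26 37 18 17 39  7
dp:     1  2  1  2  3  2  1  3  4  5  6  4  4  7  2
max dp = 7, so deletions = 15 − 7 = 8.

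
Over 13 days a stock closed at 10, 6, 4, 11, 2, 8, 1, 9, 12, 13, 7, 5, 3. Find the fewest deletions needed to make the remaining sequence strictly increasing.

8

Fewest deletions = n − (longest strictly increasing subsequence).
Patience tails:
10 → extends → [10]
6 → replaces 10 → [6]
4 → replaces 6 → [4]
11 → extends → [4, 11]
2 → replaces 4 → [2, 11]
8 → replaces 11 → [2, 8]
1 → replaces 2 → [1, 8]
9 → extends → [1, 8, 9]
12 → extends → [1, 8, 9, 12]
13 → extends → [1, 8, 9, 12, 13]
7 → replaces 8 → [1, 7, 9, 12, 13]
5 → replaces 7 → [1, 5, 9, 12, 13]
3 → replaces 5 → [1, 3, 9, 12, 13]
Longest strictly increasing subsequence has length 5, so deletions = 13 − 5 = 8.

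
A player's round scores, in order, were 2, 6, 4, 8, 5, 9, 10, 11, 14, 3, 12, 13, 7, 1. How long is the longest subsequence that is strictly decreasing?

Let dp[i] be the longest strictly decreasing subsequence ending at i:
i:      1  2  3  4  5  6  7  8  9 10 11 12 13 14
a[i]:   2  6  4  8  5  9 10 11 14  3 12 13  7  1
dp:     1  1  2  1  2  1  1  1  1  3  2  2  3  4
Maximum is 4.

4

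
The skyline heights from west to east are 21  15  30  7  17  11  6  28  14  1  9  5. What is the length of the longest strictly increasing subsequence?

Track the smallest tail for each achievable length (strict):
21 → extends → [21]
15 → replaces 21 → [15]
30 → extends → [15, 30]
7 → replaces 15 → [7, 30]
17 → replaces 30 → [7, 17]
11 → replaces 17 → [7, 11]
6 → replaces 7 → [6, 11]
28 → extends → [6, 11, 28]
14 → replaces 28 → [6, 11, 14]
1 → replaces 6 → [1, 11, 14]
9 → replaces 11 → [1, 9, 14]
5 → replaces 9 → [1, 5, 14]
Three tails, so the longest strictly increasing subsequence has length 3 (e.g. 15, 17, 28).

3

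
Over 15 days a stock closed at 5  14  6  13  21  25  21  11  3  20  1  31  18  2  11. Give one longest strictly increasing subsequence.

Patience tails give the LIS length; then backtrack through the dp parents:
5 → extends → [5]
14 → extends → [5, 14]
6 → replaces 14 → [5, 6]
13 → extends → [5, 6, 13]
21 → extends → [5, 6, 13, 21]
25 → extends → [5, 6, 13, 21, 25]
21 → already a tail → [5, 6, 13, 21, 25]
11 → replaces 13 → [5, 6, 11, 21, 25]
3 → replaces 5 → [3, 6, 11, 21, 25]
20 → replaces 21 → [3, 6, 11, 20, 25]
1 → replaces 3 → [1, 6, 11, 20, 25]
31 → extends → [1, 6, 11, 20, 25, 31]
18 → replaces 20 → [1, 6, 11, 18, 25, 31]
2 → replaces 6 → [1, 2, 11, 18, 25, 31]
11 → already a tail → [1, 2, 11, 18, 25, 31]
Length 6; one witness is 5, 6, 13, 21, 25, 31.

5, 6, 13, 21, 25, 31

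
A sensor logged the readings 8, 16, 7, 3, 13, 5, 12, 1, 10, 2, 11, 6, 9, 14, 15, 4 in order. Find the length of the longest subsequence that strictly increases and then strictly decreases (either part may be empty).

inc[i] = longest strictly increasing subsequence ending at i; dec[i] = longest strictly decreasing subsequence starting at i:
i:      1  2  3  4  5  6  7  8  9 10 11 12 13 14 15 16
a[i]:   8 16  7  3 13  5 12  1 10  2 11  6  9 14 15  4
inc:    1  2  1  1  2  2  3  1  3  2  4  3  4  5  6  3
dec:    4  6  3  2  5  2  4  1  3  1  3  2  2  2  2  1
Best peak at i=2 (value 16): inc=2, dec=6, length 2+6−1 = 7.

7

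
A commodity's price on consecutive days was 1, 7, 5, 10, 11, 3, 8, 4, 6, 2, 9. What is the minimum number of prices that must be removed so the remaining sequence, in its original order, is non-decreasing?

6

Fewest deletions = n − (longest non-decreasing subsequence).
i:      1  2  3  4  5  6  7  8  9 10 11
a[i]:   1  7  5 10 11  3  8  4  6  2  9
dp:     1  2  2  3  4  2  3  3  4  2  5
max dp = 5, so deletions = 11 − 5 = 6.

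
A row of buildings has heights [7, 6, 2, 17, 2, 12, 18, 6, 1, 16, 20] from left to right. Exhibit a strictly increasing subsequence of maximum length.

Patience tails give the LIS length; then backtrack through the dp parents:
7 → extends → [7]
6 → replaces 7 → [6]
2 → replaces 6 → [2]
17 → extends → [2, 17]
2 → already a tail → [2, 17]
12 → replaces 17 → [2, 12]
18 → extends → [2, 12, 18]
6 → replaces 12 → [2, 6, 18]
1 → replaces 2 → [1, 6, 18]
16 → replaces 18 → [1, 6, 16]
20 → extends → [1, 6, 16, 20]
Length 4; one witness is 7, 17, 18, 20.

7, 17, 18, 20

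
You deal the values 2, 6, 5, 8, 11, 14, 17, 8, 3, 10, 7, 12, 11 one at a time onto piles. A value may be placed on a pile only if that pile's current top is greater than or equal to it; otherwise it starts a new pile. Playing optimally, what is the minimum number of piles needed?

6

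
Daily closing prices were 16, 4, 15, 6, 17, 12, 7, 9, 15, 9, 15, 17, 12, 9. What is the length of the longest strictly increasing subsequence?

6

Let dp[i] be the length of the longest such subsequence ending at index i:
i:      1  2  3  4  5  6  7  8  9 10 11 12 13 14
a[i]:  16  4 15  6 17 12  7  9 15  9 15 17 12  9
dp:     1  1  2  2  3  3  3  4  5  4  5  6  5  4
Maximum dp value is 6.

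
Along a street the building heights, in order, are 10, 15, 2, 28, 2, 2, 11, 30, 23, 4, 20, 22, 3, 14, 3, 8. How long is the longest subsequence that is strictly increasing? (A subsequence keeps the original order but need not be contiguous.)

4

Let dp[i] be the length of the longest such subsequence ending at index i:
i:      1  2  3  4  5  6  7  8  9 10 11 12 13 14 15 16
a[i]:  10 15  2 28  2  2 11 30 23  4 20 22  3 14  3  8
dp:     1  2  1  3  1  1  2  4  3  2  3  4  2  3  2  3
Maximum dp value is 4.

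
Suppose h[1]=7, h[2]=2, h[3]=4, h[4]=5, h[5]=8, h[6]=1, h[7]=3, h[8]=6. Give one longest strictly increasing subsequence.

2, 4, 5, 8

Patience tails give the LIS length; then backtrack through the dp parents:
7 → extends → [7]
2 → replaces 7 → [2]
4 → extends → [2, 4]
5 → extends → [2, 4, 5]
8 → extends → [2, 4, 5, 8]
1 → replaces 2 → [1, 4, 5, 8]
3 → replaces 4 → [1, 3, 5, 8]
6 → replaces 8 → [1, 3, 5, 6]
Length 4; one witness is 2, 4, 5, 8.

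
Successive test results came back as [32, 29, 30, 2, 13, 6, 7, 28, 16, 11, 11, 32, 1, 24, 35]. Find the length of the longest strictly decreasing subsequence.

Let dp[i] be the longest strictly decreasing subsequence ending at i:
i:      1  2  3  4  5  6  7  8  9 10 11 12 13 14 15
a[i]:  32 29 30  2 13  6  7 28 16 11 11 32  1 24 35
dp:     1  2  2  3  3  4  4  3  4  5  5  1  6  4  1
Maximum is 6.

6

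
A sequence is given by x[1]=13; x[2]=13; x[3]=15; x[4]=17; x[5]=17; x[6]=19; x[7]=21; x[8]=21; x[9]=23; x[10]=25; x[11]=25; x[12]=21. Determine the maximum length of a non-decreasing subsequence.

11

Let dp[i] be the length of the longest such subsequence ending at index i:
i:      1  2  3  4  5  6  7  8  9 10 11 12
x[i]:  13 13 15 17 17 19 21 21 23 25 25 21
dp:     1  2  3  4  5  6  7  8  9 10 11  9
Maximum dp value is 11.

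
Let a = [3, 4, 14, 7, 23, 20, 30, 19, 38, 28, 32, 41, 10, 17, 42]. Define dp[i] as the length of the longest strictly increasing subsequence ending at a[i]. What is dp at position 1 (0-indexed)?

2

dp[i] = 1 + max{dp[j] : j<i, a[j]<a[i]} (or 1 if no such j):
i:      0  1  2  3  4  5  6  7  8  9 10 11 12 13 14
a[i]:   3  4 14  7 23 20 30 19 38 28 32 41 10 17 42
dp:     1  2  3  3  4  4  5  4  6  5  6  7  4  5  8
At index 1 the value is 2.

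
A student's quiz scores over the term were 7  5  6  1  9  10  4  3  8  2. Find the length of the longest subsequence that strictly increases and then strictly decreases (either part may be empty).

inc[i] = longest strictly increasing subsequence ending at i; dec[i] = longest strictly decreasing subsequence starting at i:
i:      1  2  3  4  5  6  7  8  9 10
a[i]:   7  5  6  1  9 10  4  3  8  2
inc:    1  1  2  1  3  4  2  2  3  2
dec:    5  4  4  1  4  4  3  2  2  1
Best peak at i=6 (value 10): inc=4, dec=4, length 4+4−1 = 7.

7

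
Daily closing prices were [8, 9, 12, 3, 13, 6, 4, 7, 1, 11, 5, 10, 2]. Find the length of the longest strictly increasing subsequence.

Track the smallest tail for each achievable length (strict):
8 → extends → [8]
9 → extends → [8, 9]
12 → extends → [8, 9, 12]
3 → replaces 8 → [3, 9, 12]
13 → extends → [3, 9, 12, 13]
6 → replaces 9 → [3, 6, 12, 13]
4 → replaces 6 → [3, 4, 12, 13]
7 → replaces 12 → [3, 4, 7, 13]
1 → replaces 3 → [1, 4, 7, 13]
11 → replaces 13 → [1, 4, 7, 11]
5 → replaces 7 → [1, 4, 5, 11]
10 → replaces 11 → [1, 4, 5, 10]
2 → replaces 4 → [1, 2, 5, 10]
Four tails, so the longest strictly increasing subsequence has length 4 (e.g. 8, 9, 12, 13).

4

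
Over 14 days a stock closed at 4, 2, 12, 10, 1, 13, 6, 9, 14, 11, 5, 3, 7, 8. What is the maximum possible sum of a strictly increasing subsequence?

Let S[i] be the best sum of a strictly increasing subsequence ending at i:
i:      1  2  3  4  5  6  7  8  9 10 11 12 13 14
a[i]:   4  2 12 10  1 13  6  9 14 11  5  3  7  8
S:      4  2 16 14  1 29 10 19 43 30  9  5 17 25
Maximum is 43 (e.g. 4 + 12 + 13 + 14).

43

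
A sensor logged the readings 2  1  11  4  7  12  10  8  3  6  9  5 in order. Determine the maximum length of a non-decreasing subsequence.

Let dp[i] be the length of the longest such subsequence ending at index i:
i:      1  2  3  4  5  6  7  8  9 10 11 12
a[i]:   2  1 11  4  7 12 10  8  3  6  9  5
dp:     1  1  2  2  3  4  4  4  2  3  5  3
Maximum dp value is 5.

5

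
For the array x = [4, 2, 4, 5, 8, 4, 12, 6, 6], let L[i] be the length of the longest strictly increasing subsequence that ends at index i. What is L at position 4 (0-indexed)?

4

dp[i] = 1 + max{dp[j] : j<i, x[j]<x[i]} (or 1 if no such j):
i:      0  1  2  3  4  5  6  7  8
x[i]:   4  2  4  5  8  4 12  6  6
dp:     1  1  2  3  4  2  5  4  4
At index 4 the value is 4.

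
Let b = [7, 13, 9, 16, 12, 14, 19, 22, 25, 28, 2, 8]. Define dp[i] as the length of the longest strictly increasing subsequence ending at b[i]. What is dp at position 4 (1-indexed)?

3

dp[i] = 1 + max{dp[j] : j<i, b[j]<b[i]} (or 1 if no such j):
i:      1  2  3  4  5  6  7  8  9 10 11 12
b[i]:   7 13  9 16 12 14 19 22 25 28  2  8
dp:     1  2  2  3  3  4  5  6  7  8  1  2
At index 4 the value is 3.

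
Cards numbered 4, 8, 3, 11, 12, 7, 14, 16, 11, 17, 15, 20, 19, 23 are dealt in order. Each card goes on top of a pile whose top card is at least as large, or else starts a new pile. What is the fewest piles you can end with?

9

The minimum number of non-increasing subsequences covering a sequence equals the length of its longest strictly increasing subsequence.
LIS length is 9 (e.g. 4, 8, 11, 12, 14, 16, 17, 20, 23), so 9 piles are needed.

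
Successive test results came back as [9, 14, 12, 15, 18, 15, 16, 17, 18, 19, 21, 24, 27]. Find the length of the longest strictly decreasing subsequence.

Let dp[i] be the longest strictly decreasing subsequence ending at i:
i:      1  2  3  4  5  6  7  8  9 10 11 12 13
a[i]:   9 14 12 15 18 15 16 17 18 19 21 24 27
dp:     1  1  2  1  1  2  2  2  1  1  1  1  1
Maximum is 2.

2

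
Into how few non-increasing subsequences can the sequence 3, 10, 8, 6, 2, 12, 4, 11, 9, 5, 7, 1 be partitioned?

4

Place each on the leftmost legal pile:
3 → new pile 1 (tops now [3])
10 → new pile 2 (tops now [3, 10])
8 → pile 2 (tops now [3, 8])
6 → pile 2 (tops now [3, 6])
2 → pile 1 (tops now [2, 6])
12 → new pile 3 (tops now [2, 6, 12])
4 → pile 2 (tops now [2, 4, 12])
11 → pile 3 (tops now [2, 4, 11])
9 → pile 3 (tops now [2, 4, 9])
5 → pile 3 (tops now [2, 4, 5])
7 → new pile 4 (tops now [2, 4, 5, 7])
1 → pile 1 (tops now [1, 4, 5, 7])
Four piles.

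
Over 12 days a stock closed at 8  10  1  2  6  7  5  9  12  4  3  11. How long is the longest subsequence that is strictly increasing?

6

Let dp[i] be the length of the longest such subsequence ending at index i:
i:      1  2  3  4  5  6  7  8  9 10 11 12
a[i]:   8 10  1  2  6  7  5  9 12  4  3 11
dp:     1  2  1  2  3  4  3  5  6  3  3  6
Maximum dp value is 6.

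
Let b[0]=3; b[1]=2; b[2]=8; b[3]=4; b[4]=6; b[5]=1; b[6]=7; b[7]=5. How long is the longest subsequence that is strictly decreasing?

3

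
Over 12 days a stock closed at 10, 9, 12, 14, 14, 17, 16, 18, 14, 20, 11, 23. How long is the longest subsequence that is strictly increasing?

7

Track the smallest tail for each achievable length (strict):
10 → extends → [10]
9 → replaces 10 → [9]
12 → extends → [9, 12]
14 → extends → [9, 12, 14]
14 → already a tail → [9, 12, 14]
17 → extends → [9, 12, 14, 17]
16 → replaces 17 → [9, 12, 14, 16]
18 → extends → [9, 12, 14, 16, 18]
14 → already a tail → [9, 12, 14, 16, 18]
20 → extends → [9, 12, 14, 16, 18, 20]
11 → replaces 12 → [9, 11, 14, 16, 18, 20]
23 → extends → [9, 11, 14, 16, 18, 20, 23]
Seven tails, so the longest strictly increasing subsequence has length 7 (e.g. 10, 12, 14, 17, 18, 20, 23).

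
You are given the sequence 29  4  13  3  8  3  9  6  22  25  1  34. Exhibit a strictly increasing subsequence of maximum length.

Patience tails give the LIS length; then backtrack through the dp parents:
29 → extends → [29]
4 → replaces 29 → [4]
13 → extends → [4, 13]
3 → replaces 4 → [3, 13]
8 → replaces 13 → [3, 8]
3 → already a tail → [3, 8]
9 → extends → [3, 8, 9]
6 → replaces 8 → [3, 6, 9]
22 → extends → [3, 6, 9, 22]
25 → extends → [3, 6, 9, 22, 25]
1 → replaces 3 → [1, 6, 9, 22, 25]
34 → extends → [1, 6, 9, 22, 25, 34]
Length 6; one witness is 4, 8, 9, 22, 25, 34.

4, 8, 9, 22, 25, 34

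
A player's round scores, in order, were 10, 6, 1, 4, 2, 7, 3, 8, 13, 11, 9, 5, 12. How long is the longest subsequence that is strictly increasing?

6

Track the smallest tail for each achievable length (strict):
10 → extends → [10]
6 → replaces 10 → [6]
1 → replaces 6 → [1]
4 → extends → [1, 4]
2 → replaces 4 → [1, 2]
7 → extends → [1, 2, 7]
3 → replaces 7 → [1, 2, 3]
8 → extends → [1, 2, 3, 8]
13 → extends → [1, 2, 3, 8, 13]
11 → replaces 13 → [1, 2, 3, 8, 11]
9 → replaces 11 → [1, 2, 3, 8, 9]
5 → replaces 8 → [1, 2, 3, 5, 9]
12 → extends → [1, 2, 3, 5, 9, 12]
Six tails, so the longest strictly increasing subsequence has length 6 (e.g. 1, 4, 7, 8, 11, 12).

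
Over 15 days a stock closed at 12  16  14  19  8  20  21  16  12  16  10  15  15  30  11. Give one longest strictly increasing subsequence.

Patience tails give the LIS length; then backtrack through the dp parents:
12 → extends → [12]
16 → extends → [12, 16]
14 → replaces 16 → [12, 14]
19 → extends → [12, 14, 19]
8 → replaces 12 → [8, 14, 19]
20 → extends → [8, 14, 19, 20]
21 → extends → [8, 14, 19, 20, 21]
16 → replaces 19 → [8, 14, 16, 20, 21]
12 → replaces 14 → [8, 12, 16, 20, 21]
16 → already a tail → [8, 12, 16, 20, 21]
10 → replaces 12 → [8, 10, 16, 20, 21]
15 → replaces 16 → [8, 10, 15, 20, 21]
15 → already a tail → [8, 10, 15, 20, 21]
30 → extends → [8, 10, 15, 20, 21, 30]
11 → replaces 15 → [8, 10, 11, 20, 21, 30]
Length 6; one witness is 12, 16, 19, 20, 21, 30.

12, 16, 19, 20, 21, 30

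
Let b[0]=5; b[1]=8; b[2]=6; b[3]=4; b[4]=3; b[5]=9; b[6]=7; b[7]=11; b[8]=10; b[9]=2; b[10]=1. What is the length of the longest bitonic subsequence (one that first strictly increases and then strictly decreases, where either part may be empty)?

inc[i] = longest strictly increasing subsequence ending at i; dec[i] = longest strictly decreasing subsequence starting at i:
i:      0  1  2  3  4  5  6  7  8  9 10
b[i]:   5  8  6  4  3  9  7 11 10  2  1
inc:    1  2  2  1  1  3  3  4  4  1  1
dec:    5  6  5  4  3  4  3  4  3  2  1
Best peak at i=1 (value 8): inc=2, dec=6, length 2+6−1 = 7.

7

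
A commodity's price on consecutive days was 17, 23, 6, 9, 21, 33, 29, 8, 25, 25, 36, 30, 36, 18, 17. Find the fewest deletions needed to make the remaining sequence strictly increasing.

Fewest deletions = n − (longest strictly increasing subsequence).
i:      1  2  3  4  5  6  7  8  9 10 11 12 13 14 15
a[i]:  17 23  6  9 21 33 29  8 25 25 36 30 36 18 17
dp:     1  2  1  2  3  4  4  2  4  4  5  5  6  3  3
max dp = 6, so deletions = 15 − 6 = 9.

9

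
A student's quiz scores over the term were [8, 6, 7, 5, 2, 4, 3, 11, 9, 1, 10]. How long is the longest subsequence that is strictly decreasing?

6

Let dp[i] be the longest strictly decreasing subsequence ending at i:
i:      1  2  3  4  5  6  7  8  9 10 11
a[i]:   8  6  7  5  2  4  3 11  9  1 10
dp:     1  2  2  3  4  4  5  1  2  6  2
Maximum is 6.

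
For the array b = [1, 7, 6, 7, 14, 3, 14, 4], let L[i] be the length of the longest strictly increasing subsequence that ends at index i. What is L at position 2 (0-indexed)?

2

dp[i] = 1 + max{dp[j] : j<i, b[j]<b[i]} (or 1 if no such j):
i:      0  1  2  3  4  5  6  7
b[i]:   1  7  6  7 14  3 14  4
dp:     1  2  2  3  4  2  4  3
At index 2 the value is 2.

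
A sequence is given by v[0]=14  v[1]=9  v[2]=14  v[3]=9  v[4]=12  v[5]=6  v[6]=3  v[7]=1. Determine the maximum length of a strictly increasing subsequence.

2

Let dp[i] be the length of the longest such subsequence ending at index i:
i:      0  1  2  3  4  5  6  7
v[i]:  14  9 14  9 12  6  3  1
dp:     1  1  2  1  2  1  1  1
Maximum dp value is 2.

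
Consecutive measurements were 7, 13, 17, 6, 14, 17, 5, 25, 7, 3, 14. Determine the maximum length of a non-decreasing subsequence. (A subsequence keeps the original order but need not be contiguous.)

5

Track the smallest tail for each achievable length (allowing ties):
7 → extends → [7]
13 → extends → [7, 13]
17 → extends → [7, 13, 17]
6 → replaces 7 → [6, 13, 17]
14 → replaces 17 → [6, 13, 14]
17 → extends → [6, 13, 14, 17]
5 → replaces 6 → [5, 13, 14, 17]
25 → extends → [5, 13, 14, 17, 25]
7 → replaces 13 → [5, 7, 14, 17, 25]
3 → replaces 5 → [3, 7, 14, 17, 25]
14 → replaces 17 → [3, 7, 14, 14, 25]
Five tails, so the longest non-decreasing subsequence has length 5 (e.g. 7, 13, 17, 17, 25).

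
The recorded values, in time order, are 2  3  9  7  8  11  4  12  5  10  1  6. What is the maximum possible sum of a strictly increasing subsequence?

Let S[i] be the best sum of a strictly increasing subsequence ending at i:
i:      1  2  3  4  5  6  7  8  9 10 11 12
a[i]:   2  3  9  7  8 11  4 12  5 10  1  6
S:      2  5 14 12 20 31  9 43 14 30  1 20
Maximum is 43 (e.g. 2 + 3 + 7 + 8 + 11 + 12).

43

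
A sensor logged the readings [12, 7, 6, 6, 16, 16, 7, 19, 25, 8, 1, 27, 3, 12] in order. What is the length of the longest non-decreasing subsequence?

7

Let dp[i] be the length of the longest such subsequence ending at index i:
i:      1  2  3  4  5  6  7  8  9 10 11 12 13 14
a[i]:  12  7  6  6 16 16  7 19 25  8  1 27  3 12
dp:     1  1  1  2  3  4  3  5  6  4  1  7  2  5
Maximum dp value is 7.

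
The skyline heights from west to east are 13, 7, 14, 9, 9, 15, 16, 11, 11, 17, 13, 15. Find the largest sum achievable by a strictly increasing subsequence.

Let S[i] be the best sum of a strictly increasing subsequence ending at i:
i:      1  2  3  4  5  6  7  8  9 10 11 12
a[i]:  13  7 14  9  9 15 16 11 11 17 13 15
S:     13  7 27 16 16 42 58 27 27 75 40 55
Maximum is 75 (e.g. 13 + 14 + 15 + 16 + 17).

75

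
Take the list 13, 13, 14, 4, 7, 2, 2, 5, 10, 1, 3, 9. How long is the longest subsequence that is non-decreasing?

4

Track the smallest tail for each achievable length (allowing ties):
13 → extends → [13]
13 → extends → [13, 13]
14 → extends → [13, 13, 14]
4 → replaces 13 → [4, 13, 14]
7 → replaces 13 → [4, 7, 14]
2 → replaces 4 → [2, 7, 14]
2 → replaces 7 → [2, 2, 14]
5 → replaces 14 → [2, 2, 5]
10 → extends → [2, 2, 5, 10]
1 → replaces 2 → [1, 2, 5, 10]
3 → replaces 5 → [1, 2, 3, 10]
9 → replaces 10 → [1, 2, 3, 9]
Four tails, so the longest non-decreasing subsequence has length 4 (e.g. 2, 2, 5, 10).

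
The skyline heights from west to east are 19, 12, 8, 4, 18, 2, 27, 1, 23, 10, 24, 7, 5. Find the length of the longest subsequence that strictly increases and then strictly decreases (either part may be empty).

inc[i] = longest strictly increasing subsequence ending at i; dec[i] = longest strictly decreasing subsequence starting at i:
i:      1  2  3  4  5  6  7  8  9 10 11 12 13
a[i]:  19 12  8  4 18  2 27  1 23 10 24  7  5
inc:    1  1  1  1  2  1  3  1  3  2  4  2  2
dec:    6  5  4  3  4  2  5  1  4  3  3  2  1
Best peak at i=7 (value 27): inc=3, dec=5, length 3+5−1 = 7.

7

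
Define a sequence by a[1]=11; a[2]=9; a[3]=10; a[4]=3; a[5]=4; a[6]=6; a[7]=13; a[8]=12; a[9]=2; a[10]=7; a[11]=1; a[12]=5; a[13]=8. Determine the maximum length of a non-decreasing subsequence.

5

Let dp[i] be the length of the longest such subsequence ending at index i:
i:      1  2  3  4  5  6  7  8  9 10 11 12 13
a[i]:  11  9 10  3  4  6 13 12  2  7  1  5  8
dp:     1  1  2  1  2  3  4  4  1  4  1  3  5
Maximum dp value is 5.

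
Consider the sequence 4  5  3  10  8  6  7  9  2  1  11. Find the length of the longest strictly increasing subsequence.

6

Let dp[i] be the length of the longest such subsequence ending at index i:
i:      1  2  3  4  5  6  7  8  9 10 11
a[i]:   4  5  3 10  8  6  7  9  2  1 11
dp:     1  2  1  3  3  3  4  5  1  1  6
Maximum dp value is 6.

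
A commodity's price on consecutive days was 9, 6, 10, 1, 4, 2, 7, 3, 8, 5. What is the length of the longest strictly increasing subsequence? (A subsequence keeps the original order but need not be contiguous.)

4

Track the smallest tail for each achievable length (strict):
9 → extends → [9]
6 → replaces 9 → [6]
10 → extends → [6, 10]
1 → replaces 6 → [1, 10]
4 → replaces 10 → [1, 4]
2 → replaces 4 → [1, 2]
7 → extends → [1, 2, 7]
3 → replaces 7 → [1, 2, 3]
8 → extends → [1, 2, 3, 8]
5 → replaces 8 → [1, 2, 3, 5]
Four tails, so the longest strictly increasing subsequence has length 4 (e.g. 1, 4, 7, 8).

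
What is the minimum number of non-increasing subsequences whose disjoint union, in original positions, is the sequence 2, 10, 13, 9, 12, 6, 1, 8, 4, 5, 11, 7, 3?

4

Place each on the leftmost legal pile:
2 → new pile 1 (tops now [2])
10 → new pile 2 (tops now [2, 10])
13 → new pile 3 (tops now [2, 10, 13])
9 → pile 2 (tops now [2, 9, 13])
12 → pile 3 (tops now [2, 9, 12])
6 → pile 2 (tops now [2, 6, 12])
1 → pile 1 (tops now [1, 6, 12])
8 → pile 3 (tops now [1, 6, 8])
4 → pile 2 (tops now [1, 4, 8])
5 → pile 3 (tops now [1, 4, 5])
11 → new pile 4 (tops now [1, 4, 5, 11])
7 → pile 4 (tops now [1, 4, 5, 7])
3 → pile 2 (tops now [1, 3, 5, 7])
Four piles.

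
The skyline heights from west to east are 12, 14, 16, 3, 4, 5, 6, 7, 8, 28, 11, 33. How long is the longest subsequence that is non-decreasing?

8

Track the smallest tail for each achievable length (allowing ties):
12 → extends → [12]
14 → extends → [12, 14]
16 → extends → [12, 14, 16]
3 → replaces 12 → [3, 14, 16]
4 → replaces 14 → [3, 4, 16]
5 → replaces 16 → [3, 4, 5]
6 → extends → [3, 4, 5, 6]
7 → extends → [3, 4, 5, 6, 7]
8 → extends → [3, 4, 5, 6, 7, 8]
28 → extends → [3, 4, 5, 6, 7, 8, 28]
11 → replaces 28 → [3, 4, 5, 6, 7, 8, 11]
33 → extends → [3, 4, 5, 6, 7, 8, 11, 33]
Eight tails, so the longest non-decreasing subsequence has length 8 (e.g. 3, 4, 5, 6, 7, 8, 28, 33).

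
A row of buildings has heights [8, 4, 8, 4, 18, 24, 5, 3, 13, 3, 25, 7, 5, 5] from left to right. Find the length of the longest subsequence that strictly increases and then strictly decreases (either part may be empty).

7

inc[i] = longest strictly increasing subsequence ending at i; dec[i] = longest strictly decreasing subsequence starting at i:
i:      1  2  3  4  5  6  7  8  9 10 11 12 13 14
a[i]:   8  4  8  4 18 24  5  3 13  3 25  7  5  5
inc:    1  1  2  1  3  4  2  1  3  1  5  3  2  2
dec:    3  2  3  2  4  4  2  1  3  1  3  2  1  1
Best peak at i=6 (value 24): inc=4, dec=4, length 4+4−1 = 7.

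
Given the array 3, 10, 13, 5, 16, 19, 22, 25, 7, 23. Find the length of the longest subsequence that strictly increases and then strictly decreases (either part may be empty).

inc[i] = longest strictly increasing subsequence ending at i; dec[i] = longest strictly decreasing subsequence starting at i:
i:      1  2  3  4  5  6  7  8  9 10
a[i]:   3 10 13  5 16 19 22 25  7 23
inc:    1  2  3  2  4  5  6  7  3  7
dec:    1  2  2  1  2  2  2  2  1  1
Best peak at i=8 (value 25): inc=7, dec=2, length 7+2−1 = 8.

8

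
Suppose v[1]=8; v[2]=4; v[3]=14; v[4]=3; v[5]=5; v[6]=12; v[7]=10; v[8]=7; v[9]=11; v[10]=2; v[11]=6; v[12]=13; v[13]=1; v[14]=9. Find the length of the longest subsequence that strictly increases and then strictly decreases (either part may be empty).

7

inc[i] = longest strictly increasing subsequence ending at i; dec[i] = longest strictly decreasing subsequence starting at i:
i:      1  2  3  4  5  6  7  8  9 10 11 12 13 14
v[i]:   8  4 14  3  5 12 10  7 11  2  6 13  1  9
inc:    1  1  2  1  2  3  3  3  4  1  3  5  1  4
dec:    5  4  6  3  3  5  4  3  3  2  2  2  1  1
Best peak at i=3 (value 14): inc=2, dec=6, length 2+6−1 = 7.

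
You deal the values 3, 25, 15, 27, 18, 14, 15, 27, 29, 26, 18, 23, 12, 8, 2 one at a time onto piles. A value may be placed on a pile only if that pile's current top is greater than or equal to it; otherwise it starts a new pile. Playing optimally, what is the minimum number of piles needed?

The minimum number of non-increasing subsequences covering a sequence equals the length of its longest strictly increasing subsequence.
LIS length is 5 (e.g. 3, 15, 18, 27, 29), so 5 piles are needed.

5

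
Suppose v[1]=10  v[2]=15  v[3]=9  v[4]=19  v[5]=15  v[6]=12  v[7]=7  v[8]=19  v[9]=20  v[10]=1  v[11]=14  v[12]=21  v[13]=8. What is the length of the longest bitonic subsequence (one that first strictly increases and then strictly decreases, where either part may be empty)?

inc[i] = longest strictly increasing subsequence ending at i; dec[i] = longest strictly decreasing subsequence starting at i:
i:      1  2  3  4  5  6  7  8  9 10 11 12 13
v[i]:  10 15  9 19 15 12  7 19 20  1 14 21  8
inc:    1  2  1  3  2  2  1  3  4  1  3  5  2
dec:    4  4  3  5  4  3  2  3  3  1  2  2  1
Best peak at i=4 (value 19): inc=3, dec=5, length 3+5−1 = 7.

7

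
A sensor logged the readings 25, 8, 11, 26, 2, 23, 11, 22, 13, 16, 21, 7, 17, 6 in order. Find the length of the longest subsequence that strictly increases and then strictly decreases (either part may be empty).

inc[i] = longest strictly increasing subsequence ending at i; dec[i] = longest strictly decreasing subsequence starting at i:
i:      1  2  3  4  5  6  7  8  9 10 11 12 13 14
a[i]:  25  8 11 26  2 23 11 22 13 16 21  7 17  6
inc:    1  1  2  3  1  3  2  3  3  4  5  2  5  2
dec:    6  3  3  6  1  5  3  4  3  3  3  2  2  1
Best peak at i=4 (value 26): inc=3, dec=6, length 3+6−1 = 8.

8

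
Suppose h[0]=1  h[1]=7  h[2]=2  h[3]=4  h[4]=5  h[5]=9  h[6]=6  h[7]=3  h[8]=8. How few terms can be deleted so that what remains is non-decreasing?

Fewest deletions = n − (longest non-decreasing subsequence).
Patience tails:
1 → extends → [1]
7 → extends → [1, 7]
2 → replaces 7 → [1, 2]
4 → extends → [1, 2, 4]
5 → extends → [1, 2, 4, 5]
9 → extends → [1, 2, 4, 5, 9]
6 → replaces 9 → [1, 2, 4, 5, 6]
3 → replaces 4 → [1, 2, 3, 5, 6]
8 → extends → [1, 2, 3, 5, 6, 8]
Longest non-decreasing subsequence has length 6, so deletions = 9 − 6 = 3.

3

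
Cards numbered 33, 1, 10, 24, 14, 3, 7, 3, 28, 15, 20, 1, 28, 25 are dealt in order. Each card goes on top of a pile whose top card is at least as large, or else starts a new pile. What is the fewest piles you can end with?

Place each on the leftmost legal pile:
33 → new pile 1 (tops now [33])
1 → pile 1 (tops now [1])
10 → new pile 2 (tops now [1, 10])
24 → new pile 3 (tops now [1, 10, 24])
14 → pile 3 (tops now [1, 10, 14])
3 → pile 2 (tops now [1, 3, 14])
7 → pile 3 (tops now [1, 3, 7])
3 → pile 2 (tops now [1, 3, 7])
28 → new pile 4 (tops now [1, 3, 7, 28])
15 → pile 4 (tops now [1, 3, 7, 15])
20 → new pile 5 (tops now [1, 3, 7, 15, 20])
1 → pile 1 (tops now [1, 3, 7, 15, 20])
28 → new pile 6 (tops now [1, 3, 7, 15, 20, 28])
25 → pile 6 (tops now [1, 3, 7, 15, 20, 25])
Six piles.

6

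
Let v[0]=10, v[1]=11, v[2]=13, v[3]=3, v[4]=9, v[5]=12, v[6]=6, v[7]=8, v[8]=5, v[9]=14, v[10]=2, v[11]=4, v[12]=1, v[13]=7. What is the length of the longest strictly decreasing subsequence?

Negate each value so 'decreasing' becomes 'increasing', then run patience tails on the negated sequence:
-10 → extends → [-10]
-11 → replaces -10 → [-11]
-13 → replaces -11 → [-13]
-3 → extends → [-13, -3]
-9 → replaces -3 → [-13, -9]
-12 → replaces -9 → [-13, -12]
-6 → extends → [-13, -12, -6]
-8 → replaces -6 → [-13, -12, -8]
-5 → extends → [-13, -12, -8, -5]
-14 → replaces -13 → [-14, -12, -8, -5]
-2 → extends → [-14, -12, -8, -5, -2]
-4 → replaces -2 → [-14, -12, -8, -5, -4]
-1 → extends → [-14, -12, -8, -5, -4, -1]
-7 → replaces -5 → [-14, -12, -8, -7, -4, -1]
Six tails, so the longest strictly decreasing subsequence of the original has length 6.

6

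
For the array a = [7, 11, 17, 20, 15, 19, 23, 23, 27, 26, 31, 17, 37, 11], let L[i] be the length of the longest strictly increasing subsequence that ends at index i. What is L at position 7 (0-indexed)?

dp[i] = 1 + max{dp[j] : j<i, a[j]<a[i]} (or 1 if no such j):
i:      0  1  2  3  4  5  6  7  8  9 10 11 12 13
a[i]:   7 11 17 20 15 19 23 23 27 26 31 17 37 11
dp:     1  2  3  4  3  4  5  5  6  6  7  4  8  2
At index 7 the value is 5.

5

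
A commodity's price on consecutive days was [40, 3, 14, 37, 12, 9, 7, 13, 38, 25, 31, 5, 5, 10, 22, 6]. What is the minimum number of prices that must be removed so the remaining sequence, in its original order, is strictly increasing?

11

Fewest deletions = n − (longest strictly increasing subsequence).
i:      1  2  3  4  5  6  7  8  9 10 11 12 13 14 15 16
a[i]:  40  3 14 37 12  9  7 13 38 25 31  5  5 10 22  6
dp:     1  1  2  3  2  2  2  3  4  4  5  2  2  3  4  3
max dp = 5, so deletions = 16 − 5 = 11.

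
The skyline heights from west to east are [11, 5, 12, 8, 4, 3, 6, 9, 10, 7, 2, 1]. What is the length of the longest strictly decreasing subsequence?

Negate each value so 'decreasing' becomes 'increasing', then run patience tails on the negated sequence:
-11 → extends → [-11]
-5 → extends → [-11, -5]
-12 → replaces -11 → [-12, -5]
-8 → replaces -5 → [-12, -8]
-4 → extends → [-12, -8, -4]
-3 → extends → [-12, -8, -4, -3]
-6 → replaces -4 → [-12, -8, -6, -3]
-9 → replaces -8 → [-12, -9, -6, -3]
-10 → replaces -9 → [-12, -10, -6, -3]
-7 → replaces -6 → [-12, -10, -7, -3]
-2 → extends → [-12, -10, -7, -3, -2]
-1 → extends → [-12, -10, -7, -3, -2, -1]
Six tails, so the longest strictly decreasing subsequence of the original has length 6.

6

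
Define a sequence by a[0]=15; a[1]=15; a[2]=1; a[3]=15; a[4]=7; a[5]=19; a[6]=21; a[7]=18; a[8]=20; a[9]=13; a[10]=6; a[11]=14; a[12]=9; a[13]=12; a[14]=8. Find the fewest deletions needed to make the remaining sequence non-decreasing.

10

Fewest deletions = n − (longest non-decreasing subsequence).
i:      0  1  2  3  4  5  6  7  8  9 10 11 12 13 14
a[i]:  15 15  1 15  7 19 21 18 20 13  6 14  9 12  8
dp:     1  2  1  3  2  4  5  4  5  3  2  4  3  4  3
max dp = 5, so deletions = 15 − 5 = 10.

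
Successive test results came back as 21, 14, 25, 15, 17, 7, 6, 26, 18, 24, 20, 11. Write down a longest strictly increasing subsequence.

Patience tails give the LIS length; then backtrack through the dp parents:
21 → extends → [21]
14 → replaces 21 → [14]
25 → extends → [14, 25]
15 → replaces 25 → [14, 15]
17 → extends → [14, 15, 17]
7 → replaces 14 → [7, 15, 17]
6 → replaces 7 → [6, 15, 17]
26 → extends → [6, 15, 17, 26]
18 → replaces 26 → [6, 15, 17, 18]
24 → extends → [6, 15, 17, 18, 24]
20 → replaces 24 → [6, 15, 17, 18, 20]
11 → replaces 15 → [6, 11, 17, 18, 20]
Length 5; one witness is 14, 15, 17, 18, 24.

14, 15, 17, 18, 24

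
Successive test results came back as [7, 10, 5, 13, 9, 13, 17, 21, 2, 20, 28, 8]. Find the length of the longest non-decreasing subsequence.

Let dp[i] be the length of the longest such subsequence ending at index i:
i:      1  2  3  4  5  6  7  8  9 10 11 12
a[i]:   7 10  5 13  9 13 17 21  2 20 28  8
dp:     1  2  1  3  2  4  5  6  1  6  7  2
Maximum dp value is 7.

7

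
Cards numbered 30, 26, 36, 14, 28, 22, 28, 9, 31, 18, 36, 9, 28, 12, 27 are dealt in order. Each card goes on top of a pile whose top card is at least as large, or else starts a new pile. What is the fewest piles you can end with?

5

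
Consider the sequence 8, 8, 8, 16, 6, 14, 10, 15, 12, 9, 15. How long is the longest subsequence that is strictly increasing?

4

Track the smallest tail for each achievable length (strict):
8 → extends → [8]
8 → already a tail → [8]
8 → already a tail → [8]
16 → extends → [8, 16]
6 → replaces 8 → [6, 16]
14 → replaces 16 → [6, 14]
10 → replaces 14 → [6, 10]
15 → extends → [6, 10, 15]
12 → replaces 15 → [6, 10, 12]
9 → replaces 10 → [6, 9, 12]
15 → extends → [6, 9, 12, 15]
Four tails, so the longest strictly increasing subsequence has length 4 (e.g. 8, 10, 12, 15).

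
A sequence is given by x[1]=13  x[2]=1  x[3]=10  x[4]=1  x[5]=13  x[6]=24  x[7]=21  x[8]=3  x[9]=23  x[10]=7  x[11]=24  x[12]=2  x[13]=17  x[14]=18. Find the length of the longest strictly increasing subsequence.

6

Let dp[i] be the length of the longest such subsequence ending at index i:
i:      1  2  3  4  5  6  7  8  9 10 11 12 13 14
x[i]:  13  1 10  1 13 24 21  3 23  7 24  2 17 18
dp:     1  1  2  1  3  4  4  2  5  3  6  2  4  5
Maximum dp value is 6.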